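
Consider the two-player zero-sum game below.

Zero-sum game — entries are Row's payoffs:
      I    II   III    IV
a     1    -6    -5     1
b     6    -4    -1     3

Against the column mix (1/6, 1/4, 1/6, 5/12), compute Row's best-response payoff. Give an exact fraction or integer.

a: (1)·(1/6) + (-6)·(1/4) + (-5)·(1/6) + (1)·(5/12) = -7/4.
b: (6)·(1/6) + (-4)·(1/4) + (-1)·(1/6) + (3)·(5/12) = 13/12.
The best pure response is b with expected payoff 13/12.

13/12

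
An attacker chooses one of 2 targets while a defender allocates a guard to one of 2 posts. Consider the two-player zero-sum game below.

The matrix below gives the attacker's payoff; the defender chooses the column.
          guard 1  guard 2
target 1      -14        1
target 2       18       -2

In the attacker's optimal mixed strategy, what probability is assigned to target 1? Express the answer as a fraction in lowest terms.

Row minima are -14 and -2, so the attacker's maximin is -2; column maxima are 18 and 1, so the defender's minimax is 1. These differ, so the equilibrium is in mixed strategies.
Let the attacker play target 1 with probability p. The defender is indifferent when −14p + 18(1−p) = p − 2(1−p), giving p = 4/7.

4/7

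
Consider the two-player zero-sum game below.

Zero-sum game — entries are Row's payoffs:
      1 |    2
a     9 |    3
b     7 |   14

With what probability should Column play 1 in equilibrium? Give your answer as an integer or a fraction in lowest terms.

11/13

Row minima are 3 and 7, so Row's maximin is 7; column maxima are 9 and 14, so Column's minimax is 9. These differ, so the equilibrium is in mixed strategies.
Let Column play 1 with probability q. Row is indifferent when 9q + 3(1−q) = 7q + 14(1−q), giving q = 11/13.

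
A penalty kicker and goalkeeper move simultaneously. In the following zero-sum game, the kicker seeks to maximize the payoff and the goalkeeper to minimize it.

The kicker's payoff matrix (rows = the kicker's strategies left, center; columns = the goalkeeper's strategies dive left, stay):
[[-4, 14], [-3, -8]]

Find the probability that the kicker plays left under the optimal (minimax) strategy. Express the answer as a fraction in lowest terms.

Row minima are -4 and -8, so the kicker's maximin is -4; column maxima are -3 and 14, so the goalkeeper's minimax is -3. These differ, so the equilibrium is in mixed strategies.
Let the kicker play left with probability p. The goalkeeper is indifferent when −4p − 3(1−p) = 14p − 8(1−p), giving p = 5/23.

5/23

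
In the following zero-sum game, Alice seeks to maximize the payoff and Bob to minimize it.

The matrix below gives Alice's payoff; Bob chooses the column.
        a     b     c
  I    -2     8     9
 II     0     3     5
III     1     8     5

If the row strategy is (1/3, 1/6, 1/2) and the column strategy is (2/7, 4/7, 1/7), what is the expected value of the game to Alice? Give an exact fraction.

Against (2/7, 4/7, 1/7), each row's expected payoff is I: 37/7; II: 17/7; III: 39/7.
Taking the (1/3, 1/6, 1/2)-weighted average: (1/3)·(37/7) + (1/6)·(17/7) + (1/2)·(39/7) = 104/21.

104/21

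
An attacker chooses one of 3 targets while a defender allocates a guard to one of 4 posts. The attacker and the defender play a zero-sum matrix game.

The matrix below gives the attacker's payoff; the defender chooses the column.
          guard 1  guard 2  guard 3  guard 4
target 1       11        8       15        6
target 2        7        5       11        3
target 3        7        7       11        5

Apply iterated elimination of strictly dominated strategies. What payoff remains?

Column guard 3 is strictly dominated by guard 1 for the defender (11<15, 7<11, 7<11); eliminate guard 3.
Row target 2 is strictly dominated by row target 1 (11>7, 8>5, 6>3); eliminate target 2.
Row target 3 is strictly dominated by row target 1 (11>7, 8>7, 6>5); eliminate target 3.
Column guard 1 is strictly dominated by guard 2 for the defender (8<11); eliminate guard 1.
Column guard 2 is strictly dominated by guard 4 for the defender (6<8); eliminate guard 2.
Only (target 1, guard 4) remains, with payoff 6.

6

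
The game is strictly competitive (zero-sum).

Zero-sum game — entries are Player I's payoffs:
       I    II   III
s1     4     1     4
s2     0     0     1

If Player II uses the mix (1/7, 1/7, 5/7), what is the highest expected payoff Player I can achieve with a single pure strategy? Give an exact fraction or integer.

s1: (4)·(1/7) + (1)·(1/7) + (4)·(5/7) = 25/7.
s2: (0)·(1/7) + (0)·(1/7) + (1)·(5/7) = 5/7.
The best pure response is s1 with expected payoff 25/7.

25/7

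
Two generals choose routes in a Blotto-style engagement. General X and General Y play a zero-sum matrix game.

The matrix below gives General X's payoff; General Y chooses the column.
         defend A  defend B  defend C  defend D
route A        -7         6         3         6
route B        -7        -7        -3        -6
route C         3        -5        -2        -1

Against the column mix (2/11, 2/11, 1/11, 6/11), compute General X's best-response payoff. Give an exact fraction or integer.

37/11

route A: (-7)·(2/11) + (6)·(2/11) + (3)·(1/11) + (6)·(6/11) = 37/11.
route B: (-7)·(2/11) + (-7)·(2/11) + (-3)·(1/11) + (-6)·(6/11) = -67/11.
route C: (3)·(2/11) + (-5)·(2/11) + (-2)·(1/11) + (-1)·(6/11) = -12/11.
The best pure response is route A with expected payoff 37/11.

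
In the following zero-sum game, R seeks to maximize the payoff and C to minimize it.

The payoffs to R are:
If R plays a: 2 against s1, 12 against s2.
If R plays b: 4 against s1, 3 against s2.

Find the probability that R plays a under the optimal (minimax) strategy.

Row minima are 2 and 3, so R's maximin is 3; column maxima are 4 and 12, so C's minimax is 4. These differ, so the equilibrium is in mixed strategies.
Let R play a with probability p. C is indifferent when 2p + 4(1−p) = 12p + 3(1−p), giving p = 1/11.

1/11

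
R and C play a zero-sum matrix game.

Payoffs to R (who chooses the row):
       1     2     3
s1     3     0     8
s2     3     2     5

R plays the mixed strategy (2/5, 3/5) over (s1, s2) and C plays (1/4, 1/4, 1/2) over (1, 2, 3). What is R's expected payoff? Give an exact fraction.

83/20

Against (1/4, 1/4, 1/2), each row's expected payoff is s1: 19/4; s2: 15/4.
Taking the (2/5, 3/5)-weighted average: (2/5)·(19/4) + (3/5)·(15/4) = 83/20.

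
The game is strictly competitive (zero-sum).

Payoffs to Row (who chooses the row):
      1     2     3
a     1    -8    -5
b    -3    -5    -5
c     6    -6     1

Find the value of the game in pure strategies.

Row minima: -8, -5, -6 → Row's maximin is -5.
Column maxima: 6, -5, 1 → Column's minimax is -5.
They coincide at (b, 2), so the value is -5.

-5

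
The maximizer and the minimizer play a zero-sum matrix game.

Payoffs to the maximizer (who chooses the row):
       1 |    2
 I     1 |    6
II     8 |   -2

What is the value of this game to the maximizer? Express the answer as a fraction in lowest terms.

10/3

Row minima are 1 and -2, so the maximizer's maximin is 1; column maxima are 8 and 6, so the minimizer's minimax is 6. These differ, so the equilibrium is in mixed strategies.
Let the maximizer play I with probability p. The minimizer is indifferent when p + 8(1−p) = 6p − 2(1−p), giving p = 2/3.
Let the minimizer play 1 with probability q. The maximizer is indifferent when q + 6(1−q) = 8q − 2(1−q), giving q = 8/15.
The value is 1·(8/15) + (6)·(7/15) = 10/3.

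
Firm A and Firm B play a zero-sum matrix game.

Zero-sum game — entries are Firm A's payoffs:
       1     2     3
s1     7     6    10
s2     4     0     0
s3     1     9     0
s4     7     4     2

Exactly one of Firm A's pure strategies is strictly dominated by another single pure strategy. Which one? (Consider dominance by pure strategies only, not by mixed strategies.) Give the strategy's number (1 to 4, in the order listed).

Compare s2 with s1: 7 > 4, 6 > 0, 10 > 0.
So s1 strictly dominates s2 for Firm A; s2 is strictly dominated.

2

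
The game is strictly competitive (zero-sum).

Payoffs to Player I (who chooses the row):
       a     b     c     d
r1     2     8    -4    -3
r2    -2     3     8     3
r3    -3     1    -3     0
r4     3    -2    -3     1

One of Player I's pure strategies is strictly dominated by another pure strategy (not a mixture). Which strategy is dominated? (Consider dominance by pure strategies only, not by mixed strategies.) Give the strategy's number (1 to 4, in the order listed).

Compare r3 with r2: -2 > -3, 3 > 1, 8 > -3, 3 > 0.
So r2 strictly dominates r3 for Player I; r3 is strictly dominated.

3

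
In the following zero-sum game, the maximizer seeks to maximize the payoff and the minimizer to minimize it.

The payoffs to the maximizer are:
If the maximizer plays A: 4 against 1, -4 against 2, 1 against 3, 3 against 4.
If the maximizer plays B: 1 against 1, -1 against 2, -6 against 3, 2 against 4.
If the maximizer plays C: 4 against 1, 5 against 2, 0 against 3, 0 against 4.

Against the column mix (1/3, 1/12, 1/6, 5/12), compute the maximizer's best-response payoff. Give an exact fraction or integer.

A: (4)·(1/3) + (-4)·(1/12) + (1)·(1/6) + (3)·(5/12) = 29/12.
B: (1)·(1/3) + (-1)·(1/12) + (-6)·(1/6) + (2)·(5/12) = 1/12.
C: (4)·(1/3) + (5)·(1/12) + (0)·(1/6) + (0)·(5/12) = 7/4.
The best pure response is A with expected payoff 29/12.

29/12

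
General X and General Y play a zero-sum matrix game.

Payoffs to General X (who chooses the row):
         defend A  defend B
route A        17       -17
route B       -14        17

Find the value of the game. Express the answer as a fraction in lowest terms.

Row minima are -17 and -14, so General X's maximin is -14; column maxima are 17 and 17, so General Y's minimax is 17. These differ, so the equilibrium is in mixed strategies.
Let General X play route A with probability p. General Y is indifferent when 17p − 14(1−p) = −17p + 17(1−p), giving p = 31/65.
Let General Y play defend A with probability q. General X is indifferent when 17q − 17(1−q) = −14q + 17(1−q), giving q = 34/65.
The value is 17·(34/65) + (-17)·(31/65) = 51/65.

51/65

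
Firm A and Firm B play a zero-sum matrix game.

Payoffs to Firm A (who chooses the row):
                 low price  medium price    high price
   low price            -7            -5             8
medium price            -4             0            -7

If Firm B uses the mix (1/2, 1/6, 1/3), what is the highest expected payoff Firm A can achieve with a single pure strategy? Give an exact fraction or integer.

low price: (-7)·(1/2) + (-5)·(1/6) + (8)·(1/3) = -5/3.
medium price: (-4)·(1/2) + (0)·(1/6) + (-7)·(1/3) = -13/3.
The best pure response is low price with expected payoff -5/3.

-5/3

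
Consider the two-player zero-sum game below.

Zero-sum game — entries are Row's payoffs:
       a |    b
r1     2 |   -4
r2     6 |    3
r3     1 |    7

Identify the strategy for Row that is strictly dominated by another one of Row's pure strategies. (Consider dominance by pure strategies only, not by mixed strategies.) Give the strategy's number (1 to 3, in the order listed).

Compare r1 with r2: 6 > 2, 3 > -4.
So r2 strictly dominates r1 for Row; r1 is strictly dominated.

1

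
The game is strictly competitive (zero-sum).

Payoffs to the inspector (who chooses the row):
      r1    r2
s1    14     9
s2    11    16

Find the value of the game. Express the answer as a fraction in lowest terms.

25/2

Row minima are 9 and 11, so the inspector's maximin is 11; column maxima are 14 and 16, so the inspectee's minimax is 14. These differ, so the equilibrium is in mixed strategies.
Let the inspector play s1 with probability p. The inspectee is indifferent when 14p + 11(1−p) = 9p + 16(1−p), giving p = 1/2.
Let the inspectee play r1 with probability q. The inspector is indifferent when 14q + 9(1−q) = 11q + 16(1−q), giving q = 7/10.
The value is 14·(7/10) + (9)·(3/10) = 25/2.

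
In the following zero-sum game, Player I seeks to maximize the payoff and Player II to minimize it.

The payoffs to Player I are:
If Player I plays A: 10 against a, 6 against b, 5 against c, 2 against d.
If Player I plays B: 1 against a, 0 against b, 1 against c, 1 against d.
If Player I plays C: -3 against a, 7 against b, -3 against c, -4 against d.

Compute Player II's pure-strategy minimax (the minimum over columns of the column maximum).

2

The worst case (largest entry) in each column is a: 10, b: 7, c: 5, d: 2.
The best (smallest) of these is 2.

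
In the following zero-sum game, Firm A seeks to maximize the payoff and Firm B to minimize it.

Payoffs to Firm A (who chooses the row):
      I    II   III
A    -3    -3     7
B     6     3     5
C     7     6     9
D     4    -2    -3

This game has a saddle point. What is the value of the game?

Row minima: -3, 3, 6, -3 → Firm A's maximin is 6.
Column maxima: 7, 6, 9 → Firm B's minimax is 6.
They coincide at (C, II), so the value is 6.

6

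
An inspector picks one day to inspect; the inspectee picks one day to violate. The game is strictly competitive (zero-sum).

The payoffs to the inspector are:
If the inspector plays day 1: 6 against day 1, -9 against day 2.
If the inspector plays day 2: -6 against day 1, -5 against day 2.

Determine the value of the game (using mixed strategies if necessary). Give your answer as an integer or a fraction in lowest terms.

-21/4

Row minima are -9 and -6, so the inspector's maximin is -6; column maxima are 6 and -5, so the inspectee's minimax is -5. These differ, so the equilibrium is in mixed strategies.
Let the inspector play day 1 with probability p. The inspectee is indifferent when 6p − 6(1−p) = −9p − 5(1−p), giving p = 1/16.
Let the inspectee play day 1 with probability q. The inspector is indifferent when 6q − 9(1−q) = −6q − 5(1−q), giving q = 1/4.
The value is 6·(1/4) + (-9)·(3/4) = -21/4.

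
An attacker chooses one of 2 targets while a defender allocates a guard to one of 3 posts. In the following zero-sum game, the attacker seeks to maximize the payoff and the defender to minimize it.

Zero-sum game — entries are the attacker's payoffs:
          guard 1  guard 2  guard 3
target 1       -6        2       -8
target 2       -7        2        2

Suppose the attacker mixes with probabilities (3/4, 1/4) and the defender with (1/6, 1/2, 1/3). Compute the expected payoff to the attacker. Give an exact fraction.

Against (1/6, 1/2, 1/3), each row's expected payoff is target 1: -8/3; target 2: 1/2.
Taking the (3/4, 1/4)-weighted average: (3/4)·(-8/3) + (1/4)·(1/2) = -15/8.

-15/8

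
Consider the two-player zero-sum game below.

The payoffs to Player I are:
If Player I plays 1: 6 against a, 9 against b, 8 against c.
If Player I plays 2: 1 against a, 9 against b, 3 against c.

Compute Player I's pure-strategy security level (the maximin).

The worst-case payoff for each row is 1: 6, 2: 1.
The best of these is 6.

6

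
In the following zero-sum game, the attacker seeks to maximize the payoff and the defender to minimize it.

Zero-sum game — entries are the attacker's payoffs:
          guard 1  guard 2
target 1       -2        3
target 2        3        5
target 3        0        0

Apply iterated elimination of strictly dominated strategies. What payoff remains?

Row target 1 is strictly dominated by row target 2 (3>-2, 5>3); eliminate target 1.
Row target 3 is strictly dominated by row target 2 (3>0, 5>0); eliminate target 3.
Column guard 2 is strictly dominated by guard 1 for the defender (3<5); eliminate guard 2.
Only (target 2, guard 1) remains, with payoff 3.

3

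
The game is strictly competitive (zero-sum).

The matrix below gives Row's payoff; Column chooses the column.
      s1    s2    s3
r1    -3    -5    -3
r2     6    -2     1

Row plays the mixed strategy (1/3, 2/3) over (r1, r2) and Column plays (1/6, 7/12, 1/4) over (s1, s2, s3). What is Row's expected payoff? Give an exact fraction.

-4/3

Against (1/6, 7/12, 1/4), each row's expected payoff is r1: -25/6; r2: 1/12.
Taking the (1/3, 2/3)-weighted average: (1/3)·(-25/6) + (2/3)·(1/12) = -4/3.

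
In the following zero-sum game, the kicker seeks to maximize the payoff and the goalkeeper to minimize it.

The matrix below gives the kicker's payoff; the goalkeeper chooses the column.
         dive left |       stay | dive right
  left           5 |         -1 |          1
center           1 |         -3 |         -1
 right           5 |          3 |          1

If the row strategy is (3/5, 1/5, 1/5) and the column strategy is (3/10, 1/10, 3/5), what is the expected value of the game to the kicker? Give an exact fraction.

39/25

Against (3/10, 1/10, 3/5), each row's expected payoff is left: 2; center: -3/5; right: 12/5.
Taking the (3/5, 1/5, 1/5)-weighted average: (3/5)·(2) + (1/5)·(-3/5) + (1/5)·(12/5) = 39/25.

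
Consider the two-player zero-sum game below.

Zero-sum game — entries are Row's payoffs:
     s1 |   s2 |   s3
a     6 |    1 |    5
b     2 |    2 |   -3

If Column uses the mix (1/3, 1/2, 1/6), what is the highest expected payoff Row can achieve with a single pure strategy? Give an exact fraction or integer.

a: (6)·(1/3) + (1)·(1/2) + (5)·(1/6) = 10/3.
b: (2)·(1/3) + (2)·(1/2) + (-3)·(1/6) = 7/6.
The best pure response is a with expected payoff 10/3.

10/3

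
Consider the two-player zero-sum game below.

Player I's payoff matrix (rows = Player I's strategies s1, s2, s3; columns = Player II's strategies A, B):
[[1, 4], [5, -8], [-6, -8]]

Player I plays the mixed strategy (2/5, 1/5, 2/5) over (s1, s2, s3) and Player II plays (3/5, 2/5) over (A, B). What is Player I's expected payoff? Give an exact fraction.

Against (3/5, 2/5), each row's expected payoff is s1: 11/5; s2: -1/5; s3: -34/5.
Taking the (2/5, 1/5, 2/5)-weighted average: (2/5)·(11/5) + (1/5)·(-1/5) + (2/5)·(-34/5) = -47/25.

-47/25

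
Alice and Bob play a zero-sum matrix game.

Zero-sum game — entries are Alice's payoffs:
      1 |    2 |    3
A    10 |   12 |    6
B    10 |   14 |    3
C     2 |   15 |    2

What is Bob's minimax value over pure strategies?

6

The worst case (largest entry) in each column is 1: 10, 2: 15, 3: 6.
The best (smallest) of these is 6.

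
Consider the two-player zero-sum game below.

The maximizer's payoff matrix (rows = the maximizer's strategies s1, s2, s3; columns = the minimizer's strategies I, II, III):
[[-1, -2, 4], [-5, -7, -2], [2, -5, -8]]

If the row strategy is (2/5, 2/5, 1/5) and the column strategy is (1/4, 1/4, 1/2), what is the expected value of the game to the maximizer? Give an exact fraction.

-41/20

Against (1/4, 1/4, 1/2), each row's expected payoff is s1: 5/4; s2: -4; s3: -19/4.
Taking the (2/5, 2/5, 1/5)-weighted average: (2/5)·(5/4) + (2/5)·(-4) + (1/5)·(-19/4) = -41/20.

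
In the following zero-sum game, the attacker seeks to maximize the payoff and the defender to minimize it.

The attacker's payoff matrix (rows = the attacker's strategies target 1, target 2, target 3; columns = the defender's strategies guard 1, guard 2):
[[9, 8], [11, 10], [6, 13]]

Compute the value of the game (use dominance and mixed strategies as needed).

83/8

Row target 1 is strictly dominated by row target 2, so the attacker never plays it.
The remaining 2×2 game on (target 2, target 3) × (guard 1, guard 2) has no saddle point. Let the attacker play target 2 with probability p; indifference gives 11p + 6(1−p) = 10p + 13(1−p), so p = 7/8.
Similarly the defender's optimal q on guard 1 is 3/8, and the value is 11·(3/8) + (10)·(5/8) = 83/8.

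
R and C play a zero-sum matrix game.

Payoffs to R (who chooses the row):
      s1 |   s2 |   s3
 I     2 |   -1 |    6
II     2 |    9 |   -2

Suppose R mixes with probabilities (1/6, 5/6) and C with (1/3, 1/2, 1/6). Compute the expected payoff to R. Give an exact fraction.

Against (1/3, 1/2, 1/6), each row's expected payoff is I: 7/6; II: 29/6.
Taking the (1/6, 5/6)-weighted average: (1/6)·(7/6) + (5/6)·(29/6) = 38/9.

38/9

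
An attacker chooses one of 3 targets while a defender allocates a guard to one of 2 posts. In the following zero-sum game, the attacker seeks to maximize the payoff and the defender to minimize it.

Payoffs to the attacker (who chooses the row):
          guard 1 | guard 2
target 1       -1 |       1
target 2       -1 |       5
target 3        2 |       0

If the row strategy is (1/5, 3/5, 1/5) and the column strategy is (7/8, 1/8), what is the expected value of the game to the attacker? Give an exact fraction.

1/20

Against (7/8, 1/8), each row's expected payoff is target 1: -3/4; target 2: -1/4; target 3: 7/4.
Taking the (1/5, 3/5, 1/5)-weighted average: (1/5)·(-3/4) + (3/5)·(-1/4) + (1/5)·(7/4) = 1/20.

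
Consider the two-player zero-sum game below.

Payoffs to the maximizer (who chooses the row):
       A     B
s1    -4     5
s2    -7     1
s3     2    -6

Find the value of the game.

-14/17

Row s2 is strictly dominated by row s1, so the maximizer never plays it.
The remaining 2×2 game on (s1, s3) × (A, B) has no saddle point. Let the maximizer play s1 with probability p; indifference gives −4p + 2(1−p) = 5p − 6(1−p), so p = 8/17.
Similarly the minimizer's optimal q on A is 11/17, and the value is -4·(11/17) + (5)·(6/17) = -14/17.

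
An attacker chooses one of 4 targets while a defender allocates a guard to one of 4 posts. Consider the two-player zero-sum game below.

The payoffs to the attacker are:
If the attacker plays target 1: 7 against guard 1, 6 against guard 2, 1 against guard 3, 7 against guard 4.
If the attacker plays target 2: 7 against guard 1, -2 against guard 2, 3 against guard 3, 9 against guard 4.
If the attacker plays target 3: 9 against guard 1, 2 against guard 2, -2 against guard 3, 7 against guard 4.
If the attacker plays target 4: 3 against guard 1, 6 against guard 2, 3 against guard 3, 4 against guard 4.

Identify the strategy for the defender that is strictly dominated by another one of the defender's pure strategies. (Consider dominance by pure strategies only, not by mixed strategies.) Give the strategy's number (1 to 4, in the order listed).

4

The defender prefers columns that give the attacker less. Compare guard 4 with guard 3: 1 < 7, 3 < 9, -2 < 7, 3 < 4.
So guard 3 strictly dominates guard 4 for the defender; guard 4 is strictly dominated.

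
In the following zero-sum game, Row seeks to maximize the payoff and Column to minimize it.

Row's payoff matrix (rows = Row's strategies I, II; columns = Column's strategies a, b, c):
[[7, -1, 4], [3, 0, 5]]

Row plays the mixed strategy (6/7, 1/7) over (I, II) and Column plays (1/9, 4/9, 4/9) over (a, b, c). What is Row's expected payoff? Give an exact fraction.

137/63

Against (1/9, 4/9, 4/9), each row's expected payoff is I: 19/9; II: 23/9.
Taking the (6/7, 1/7)-weighted average: (6/7)·(19/9) + (1/7)·(23/9) = 137/63.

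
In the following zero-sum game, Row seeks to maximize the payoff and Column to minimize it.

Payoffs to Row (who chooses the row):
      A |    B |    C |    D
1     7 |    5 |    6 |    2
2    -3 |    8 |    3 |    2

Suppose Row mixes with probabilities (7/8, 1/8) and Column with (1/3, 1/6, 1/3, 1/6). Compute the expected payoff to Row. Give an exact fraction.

Against (1/3, 1/6, 1/3, 1/6), each row's expected payoff is 1: 11/2; 2: 5/3.
Taking the (7/8, 1/8)-weighted average: (7/8)·(11/2) + (1/8)·(5/3) = 241/48.

241/48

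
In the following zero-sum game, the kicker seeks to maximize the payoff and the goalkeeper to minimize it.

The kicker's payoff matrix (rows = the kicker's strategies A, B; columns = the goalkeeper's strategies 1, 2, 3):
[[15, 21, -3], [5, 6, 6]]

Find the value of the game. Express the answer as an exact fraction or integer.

Column 2 is strictly dominated by 1 for the goalkeeper (it gives the kicker more in every row).
The remaining 2×2 game on (A, B) × (1, 3) has no saddle point. Let the kicker play A with probability p; indifference gives 15p + 5(1−p) = −3p + 6(1−p), so p = 1/19.
Similarly the goalkeeper's optimal q on 1 is 9/19, and the value is 15·(9/19) + (-3)·(10/19) = 105/19.

105/19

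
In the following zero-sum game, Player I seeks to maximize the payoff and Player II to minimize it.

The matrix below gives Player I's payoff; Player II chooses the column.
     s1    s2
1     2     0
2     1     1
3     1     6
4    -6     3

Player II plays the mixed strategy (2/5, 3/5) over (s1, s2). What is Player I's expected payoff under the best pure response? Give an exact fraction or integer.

1: (2)·(2/5) + (0)·(3/5) = 4/5.
2: (1)·(2/5) + (1)·(3/5) = 1.
3: (1)·(2/5) + (6)·(3/5) = 4.
4: (-6)·(2/5) + (3)·(3/5) = -3/5.
The best pure response is 3 with expected payoff 4.

4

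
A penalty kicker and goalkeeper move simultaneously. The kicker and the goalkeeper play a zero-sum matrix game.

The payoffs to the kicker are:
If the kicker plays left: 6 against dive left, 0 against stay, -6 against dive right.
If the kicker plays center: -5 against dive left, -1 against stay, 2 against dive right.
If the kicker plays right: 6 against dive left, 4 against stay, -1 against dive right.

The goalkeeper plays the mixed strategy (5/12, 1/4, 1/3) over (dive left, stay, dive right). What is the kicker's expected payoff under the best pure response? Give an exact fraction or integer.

left: (6)·(5/12) + (0)·(1/4) + (-6)·(1/3) = 1/2.
center: (-5)·(5/12) + (-1)·(1/4) + (2)·(1/3) = -5/3.
right: (6)·(5/12) + (4)·(1/4) + (-1)·(1/3) = 19/6.
The best pure response is right with expected payoff 19/6.

19/6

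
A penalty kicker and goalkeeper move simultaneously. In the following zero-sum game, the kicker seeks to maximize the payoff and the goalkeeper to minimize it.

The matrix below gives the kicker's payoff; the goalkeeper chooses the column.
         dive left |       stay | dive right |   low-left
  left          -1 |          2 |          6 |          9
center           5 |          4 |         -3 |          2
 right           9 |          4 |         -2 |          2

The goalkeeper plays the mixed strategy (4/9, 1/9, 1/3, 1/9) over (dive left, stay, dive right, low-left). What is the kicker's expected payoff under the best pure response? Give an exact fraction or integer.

left: (-1)·(4/9) + (2)·(1/9) + (6)·(1/3) + (9)·(1/9) = 25/9.
center: (5)·(4/9) + (4)·(1/9) + (-3)·(1/3) + (2)·(1/9) = 17/9.
right: (9)·(4/9) + (4)·(1/9) + (-2)·(1/3) + (2)·(1/9) = 4.
The best pure response is right with expected payoff 4.

4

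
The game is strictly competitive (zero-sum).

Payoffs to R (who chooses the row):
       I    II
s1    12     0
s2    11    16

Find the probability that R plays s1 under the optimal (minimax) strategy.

Row minima are 0 and 11, so R's maximin is 11; column maxima are 12 and 16, so C's minimax is 12. These differ, so the equilibrium is in mixed strategies.
Let R play s1 with probability p. C is indifferent when 12p + 11(1−p) = 16(1−p), giving p = 5/17.

5/17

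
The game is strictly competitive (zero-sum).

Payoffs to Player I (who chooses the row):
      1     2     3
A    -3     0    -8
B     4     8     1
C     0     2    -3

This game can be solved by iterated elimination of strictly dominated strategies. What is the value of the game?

1

Column 2 is strictly dominated by 1 for Player II (-3<0, 4<8, 0<2); eliminate 2.
Column 1 is strictly dominated by 3 for Player II (-8<-3, 1<4, -3<0); eliminate 1.
Row C is strictly dominated by row B (1>-3); eliminate C.
Row A is strictly dominated by row B (1>-8); eliminate A.
Only (B, 3) remains, with payoff 1.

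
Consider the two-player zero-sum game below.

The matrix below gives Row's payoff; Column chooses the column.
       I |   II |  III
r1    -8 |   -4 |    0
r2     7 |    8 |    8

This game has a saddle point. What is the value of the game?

7

Row minima: -8, 7 → Row's maximin is 7.
Column maxima: 7, 8, 8 → Column's minimax is 7.
They coincide at (r2, I), so the value is 7.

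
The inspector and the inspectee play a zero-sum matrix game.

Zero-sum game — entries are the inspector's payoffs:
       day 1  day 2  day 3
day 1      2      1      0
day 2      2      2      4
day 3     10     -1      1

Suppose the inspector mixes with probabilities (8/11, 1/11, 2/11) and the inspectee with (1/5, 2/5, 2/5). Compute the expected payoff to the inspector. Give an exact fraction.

Against (1/5, 2/5, 2/5), each row's expected payoff is day 1: 4/5; day 2: 14/5; day 3: 2.
Taking the (8/11, 1/11, 2/11)-weighted average: (8/11)·(4/5) + (1/11)·(14/5) + (2/11)·(2) = 6/5.

6/5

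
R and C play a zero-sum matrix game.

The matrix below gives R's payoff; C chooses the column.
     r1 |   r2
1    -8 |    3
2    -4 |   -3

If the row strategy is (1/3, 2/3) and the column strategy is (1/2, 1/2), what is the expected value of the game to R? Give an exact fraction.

Against (1/2, 1/2), each row's expected payoff is 1: -5/2; 2: -7/2.
Taking the (1/3, 2/3)-weighted average: (1/3)·(-5/2) + (2/3)·(-7/2) = -19/6.

-19/6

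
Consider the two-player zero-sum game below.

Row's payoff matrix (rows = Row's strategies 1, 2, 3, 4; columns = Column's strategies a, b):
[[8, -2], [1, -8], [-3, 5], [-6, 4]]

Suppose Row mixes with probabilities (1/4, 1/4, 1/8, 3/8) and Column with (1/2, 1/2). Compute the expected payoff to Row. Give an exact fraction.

Against (1/2, 1/2), each row's expected payoff is 1: 3; 2: -7/2; 3: 1; 4: -1.
Taking the (1/4, 1/4, 1/8, 3/8)-weighted average: (1/4)·(3) + (1/4)·(-7/2) + (1/8)·(1) + (3/8)·(-1) = -3/8.

-3/8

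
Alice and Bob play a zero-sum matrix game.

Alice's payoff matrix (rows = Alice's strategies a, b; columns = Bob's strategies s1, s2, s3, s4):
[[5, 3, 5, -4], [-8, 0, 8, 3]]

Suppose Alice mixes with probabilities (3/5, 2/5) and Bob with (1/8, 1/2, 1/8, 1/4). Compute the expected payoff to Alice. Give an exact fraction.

27/20

Against (1/8, 1/2, 1/8, 1/4), each row's expected payoff is a: 7/4; b: 3/4.
Taking the (3/5, 2/5)-weighted average: (3/5)·(7/4) + (2/5)·(3/4) = 27/20.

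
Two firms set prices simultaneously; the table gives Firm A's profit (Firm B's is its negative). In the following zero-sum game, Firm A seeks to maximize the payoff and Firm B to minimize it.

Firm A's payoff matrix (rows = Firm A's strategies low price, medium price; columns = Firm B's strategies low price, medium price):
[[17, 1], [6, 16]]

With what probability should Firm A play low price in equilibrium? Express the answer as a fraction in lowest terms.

Row minima are 1 and 6, so Firm A's maximin is 6; column maxima are 17 and 16, so Firm B's minimax is 16. These differ, so the equilibrium is in mixed strategies.
Let Firm A play low price with probability p. Firm B is indifferent when 17p + 6(1−p) = p + 16(1−p), giving p = 5/13.

5/13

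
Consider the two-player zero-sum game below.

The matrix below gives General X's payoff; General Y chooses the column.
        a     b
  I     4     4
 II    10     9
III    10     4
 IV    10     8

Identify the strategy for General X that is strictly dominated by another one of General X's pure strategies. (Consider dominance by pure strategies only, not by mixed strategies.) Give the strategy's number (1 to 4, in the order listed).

Compare I with II: 10 > 4, 9 > 4.
So II strictly dominates I for General X; I is strictly dominated.

1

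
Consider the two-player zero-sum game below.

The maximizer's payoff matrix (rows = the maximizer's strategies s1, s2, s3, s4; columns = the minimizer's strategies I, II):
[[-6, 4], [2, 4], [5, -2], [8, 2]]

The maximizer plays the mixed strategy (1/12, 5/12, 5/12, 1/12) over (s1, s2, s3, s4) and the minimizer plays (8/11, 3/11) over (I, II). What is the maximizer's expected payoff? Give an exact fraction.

Against (8/11, 3/11), each row's expected payoff is s1: -36/11; s2: 28/11; s3: 34/11; s4: 70/11.
Taking the (1/12, 5/12, 5/12, 1/12)-weighted average: (1/12)·(-36/11) + (5/12)·(28/11) + (5/12)·(34/11) + (1/12)·(70/11) = 86/33.

86/33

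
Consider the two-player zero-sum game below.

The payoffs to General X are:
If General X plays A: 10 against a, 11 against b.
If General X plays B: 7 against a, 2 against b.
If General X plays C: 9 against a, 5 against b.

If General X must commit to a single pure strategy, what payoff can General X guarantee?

The worst-case payoff for each row is A: 10, B: 2, C: 5.
The best of these is 10.

10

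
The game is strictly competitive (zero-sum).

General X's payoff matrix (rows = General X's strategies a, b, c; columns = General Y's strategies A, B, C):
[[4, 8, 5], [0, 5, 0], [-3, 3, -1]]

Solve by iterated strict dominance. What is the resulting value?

4

Row b is strictly dominated by row a (4>0, 8>5, 5>0); eliminate b.
Column B is strictly dominated by A for General Y (4<8, -3<3); eliminate B.
Row c is strictly dominated by row a (4>-3, 5>-1); eliminate c.
Column C is strictly dominated by A for General Y (4<5); eliminate C.
Only (a, A) remains, with payoff 4.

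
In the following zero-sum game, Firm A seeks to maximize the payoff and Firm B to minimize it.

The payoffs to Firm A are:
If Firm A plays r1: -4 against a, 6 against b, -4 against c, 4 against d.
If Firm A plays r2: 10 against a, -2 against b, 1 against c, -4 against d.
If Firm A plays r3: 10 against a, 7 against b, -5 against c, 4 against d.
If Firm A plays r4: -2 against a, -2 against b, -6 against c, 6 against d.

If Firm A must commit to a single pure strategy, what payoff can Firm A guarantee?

The worst-case payoff for each row is r1: -4, r2: -4, r3: -5, r4: -6.
The best of these is -4.

-4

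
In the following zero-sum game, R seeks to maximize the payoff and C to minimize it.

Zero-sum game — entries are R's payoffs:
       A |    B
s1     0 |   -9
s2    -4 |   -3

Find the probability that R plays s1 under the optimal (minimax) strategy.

Row minima are -9 and -4, so R's maximin is -4; column maxima are 0 and -3, so C's minimax is -3. These differ, so the equilibrium is in mixed strategies.
Let R play s1 with probability p. C is indifferent when −4(1−p) = −9p − 3(1−p), giving p = 1/10.

1/10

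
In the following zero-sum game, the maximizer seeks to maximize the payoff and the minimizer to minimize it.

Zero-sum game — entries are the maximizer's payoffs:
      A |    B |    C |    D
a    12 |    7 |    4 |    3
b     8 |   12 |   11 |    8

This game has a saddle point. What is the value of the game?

8

Row minima: 3, 8 → the maximizer's maximin is 8.
Column maxima: 12, 12, 11, 8 → the minimizer's minimax is 8.
They coincide at (b, D), so the value is 8.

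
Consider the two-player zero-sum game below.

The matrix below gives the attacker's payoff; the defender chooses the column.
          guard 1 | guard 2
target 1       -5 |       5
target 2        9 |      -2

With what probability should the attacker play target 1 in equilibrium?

11/21

Row minima are -5 and -2, so the attacker's maximin is -2; column maxima are 9 and 5, so the defender's minimax is 5. These differ, so the equilibrium is in mixed strategies.
Let the attacker play target 1 with probability p. The defender is indifferent when −5p + 9(1−p) = 5p − 2(1−p), giving p = 11/21.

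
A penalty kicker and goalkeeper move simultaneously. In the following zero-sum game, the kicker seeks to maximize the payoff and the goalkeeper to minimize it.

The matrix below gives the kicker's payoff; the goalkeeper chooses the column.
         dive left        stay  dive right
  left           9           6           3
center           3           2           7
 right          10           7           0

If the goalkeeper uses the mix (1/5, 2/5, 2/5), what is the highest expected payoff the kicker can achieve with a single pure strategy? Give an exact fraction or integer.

left: (9)·(1/5) + (6)·(2/5) + (3)·(2/5) = 27/5.
center: (3)·(1/5) + (2)·(2/5) + (7)·(2/5) = 21/5.
right: (10)·(1/5) + (7)·(2/5) + (0)·(2/5) = 24/5.
The best pure response is left with expected payoff 27/5.

27/5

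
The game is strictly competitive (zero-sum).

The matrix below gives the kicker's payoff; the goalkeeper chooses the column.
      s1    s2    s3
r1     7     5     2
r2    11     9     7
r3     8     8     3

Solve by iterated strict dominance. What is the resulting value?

7

Column s1 is strictly dominated by s3 for the goalkeeper (2<7, 7<11, 3<8); eliminate s1.
Column s2 is strictly dominated by s3 for the goalkeeper (2<5, 7<9, 3<8); eliminate s2.
Row r1 is strictly dominated by row r2 (7>2); eliminate r1.
Row r3 is strictly dominated by row r2 (7>3); eliminate r3.
Only (r2, s3) remains, with payoff 7.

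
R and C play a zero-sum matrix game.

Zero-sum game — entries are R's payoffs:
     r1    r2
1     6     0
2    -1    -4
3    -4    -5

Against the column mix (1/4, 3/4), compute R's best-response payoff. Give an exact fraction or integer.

1: (6)·(1/4) + (0)·(3/4) = 3/2.
2: (-1)·(1/4) + (-4)·(3/4) = -13/4.
3: (-4)·(1/4) + (-5)·(3/4) = -19/4.
The best pure response is 1 with expected payoff 3/2.

3/2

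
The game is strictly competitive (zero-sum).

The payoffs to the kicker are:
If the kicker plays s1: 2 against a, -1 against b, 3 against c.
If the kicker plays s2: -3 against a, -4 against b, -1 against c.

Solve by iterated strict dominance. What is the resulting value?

Column c is strictly dominated by a for the goalkeeper (2<3, -3<-1); eliminate c.
Row s2 is strictly dominated by row s1 (2>-3, -1>-4); eliminate s2.
Column a is strictly dominated by b for the goalkeeper (-1<2); eliminate a.
Only (s1, b) remains, with payoff -1.

-1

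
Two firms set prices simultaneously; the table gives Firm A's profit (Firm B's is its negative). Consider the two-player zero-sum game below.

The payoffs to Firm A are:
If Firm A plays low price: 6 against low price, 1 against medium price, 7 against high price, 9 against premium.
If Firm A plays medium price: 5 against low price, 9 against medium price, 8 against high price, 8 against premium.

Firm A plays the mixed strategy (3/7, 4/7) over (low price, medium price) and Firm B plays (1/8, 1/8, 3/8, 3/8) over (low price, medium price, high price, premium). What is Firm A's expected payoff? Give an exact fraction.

Against (1/8, 1/8, 3/8, 3/8), each row's expected payoff is low price: 55/8; medium price: 31/4.
Taking the (3/7, 4/7)-weighted average: (3/7)·(55/8) + (4/7)·(31/4) = 59/8.

59/8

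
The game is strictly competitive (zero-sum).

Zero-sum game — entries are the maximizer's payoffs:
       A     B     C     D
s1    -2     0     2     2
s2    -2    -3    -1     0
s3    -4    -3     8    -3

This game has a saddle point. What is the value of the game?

Row minima: -2, -3, -4 → the maximizer's maximin is -2.
Column maxima: -2, 0, 8, 2 → the minimizer's minimax is -2.
They coincide at (s1, A), so the value is -2.

-2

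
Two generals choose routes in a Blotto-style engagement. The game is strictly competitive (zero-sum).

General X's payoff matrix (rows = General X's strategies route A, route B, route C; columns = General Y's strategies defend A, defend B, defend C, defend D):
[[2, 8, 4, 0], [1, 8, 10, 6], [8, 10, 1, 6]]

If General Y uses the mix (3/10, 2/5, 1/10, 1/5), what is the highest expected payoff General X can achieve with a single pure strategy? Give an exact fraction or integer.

77/10

route A: (2)·(3/10) + (8)·(2/5) + (4)·(1/10) + (0)·(1/5) = 21/5.
route B: (1)·(3/10) + (8)·(2/5) + (10)·(1/10) + (6)·(1/5) = 57/10.
route C: (8)·(3/10) + (10)·(2/5) + (1)·(1/10) + (6)·(1/5) = 77/10.
The best pure response is route C with expected payoff 77/10.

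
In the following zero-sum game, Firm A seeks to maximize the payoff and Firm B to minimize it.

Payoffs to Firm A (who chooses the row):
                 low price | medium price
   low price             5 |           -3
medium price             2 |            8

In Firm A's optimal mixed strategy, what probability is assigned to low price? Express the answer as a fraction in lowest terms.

3/7

Row minima are -3 and 2, so Firm A's maximin is 2; column maxima are 5 and 8, so Firm B's minimax is 5. These differ, so the equilibrium is in mixed strategies.
Let Firm A play low price with probability p. Firm B is indifferent when 5p + 2(1−p) = −3p + 8(1−p), giving p = 3/7.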